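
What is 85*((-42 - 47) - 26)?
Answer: -9775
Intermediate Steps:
85*((-42 - 47) - 26) = 85*(-89 - 26) = 85*(-115) = -9775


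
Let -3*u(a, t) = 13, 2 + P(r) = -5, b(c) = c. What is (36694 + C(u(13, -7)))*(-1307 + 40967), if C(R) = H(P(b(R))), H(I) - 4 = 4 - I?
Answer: 1455878940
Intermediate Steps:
P(r) = -7 (P(r) = -2 - 5 = -7)
H(I) = 8 - I (H(I) = 4 + (4 - I) = 8 - I)
u(a, t) = -13/3 (u(a, t) = -1/3*13 = -13/3)
C(R) = 15 (C(R) = 8 - 1*(-7) = 8 + 7 = 15)
(36694 + C(u(13, -7)))*(-1307 + 40967) = (36694 + 15)*(-1307 + 40967) = 36709*39660 = 1455878940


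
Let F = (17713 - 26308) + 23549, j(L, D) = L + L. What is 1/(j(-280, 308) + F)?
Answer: 1/14394 ≈ 6.9473e-5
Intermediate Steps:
j(L, D) = 2*L
F = 14954 (F = -8595 + 23549 = 14954)
1/(j(-280, 308) + F) = 1/(2*(-280) + 14954) = 1/(-560 + 14954) = 1/14394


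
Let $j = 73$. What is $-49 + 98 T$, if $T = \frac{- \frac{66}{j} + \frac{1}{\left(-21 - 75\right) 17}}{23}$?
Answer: $- \frac{72414601}{1370064} \approx -52.855$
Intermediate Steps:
$T = - \frac{107785}{2740128}$ ($T = \frac{- \frac{66}{73} + \frac{1}{\left(-21 - 75\right) 17}}{23} = \left(\left(-66\right) \frac{1}{73} + \frac{1}{-96} \cdot \frac{1}{17}\right) \frac{1}{23} = \left(- \frac{66}{73} - \frac{1}{1632}\right) \frac{1}{23} = \left(- \frac{107785}{119136}\right) \frac{1}{23} = - \frac{107785}{2740128} \approx -0.039336$)
$-49 + 98 T = -49 + 98 \left(- \frac{107785}{2740128}\right) = -49 - \frac{5281465}{1370064} = - \frac{72414601}{1370064}$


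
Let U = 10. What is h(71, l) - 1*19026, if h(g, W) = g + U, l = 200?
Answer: -18945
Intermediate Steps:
h(g, W) = 10 + g (h(g, W) = g + 10 = 10 + g)
h(71, l) - 1*19026 = (10 + 71) - 1*19026 = 81 - 19026 = -18945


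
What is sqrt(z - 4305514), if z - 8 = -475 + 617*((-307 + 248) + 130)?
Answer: I*sqrt(4262174) ≈ 2064.5*I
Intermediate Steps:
z = 43340 (z = 8 + (-475 + 617*((-307 + 248) + 130)) = 8 + (-475 + 617*(-59 + 130)) = 8 + (-475 + 617*71) = 8 + (-475 + 43807) = 8 + 43332 = 43340)
sqrt(z - 4305514) = sqrt(43340 - 4305514) = sqrt(-4262174) = I*sqrt(4262174)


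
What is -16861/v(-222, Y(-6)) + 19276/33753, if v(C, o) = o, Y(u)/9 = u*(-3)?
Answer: -188662207/1822662 ≈ -103.51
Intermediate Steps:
Y(u) = -27*u (Y(u) = 9*(u*(-3)) = 9*(-3*u) = -27*u)
-16861/v(-222, Y(-6)) + 19276/33753 = -16861/((-27*(-6))) + 19276/33753 = -16861/162 + 19276*(1/33753) = -16861*1/162 + 19276/33753 = -16861/162 + 19276/33753 = -188662207/1822662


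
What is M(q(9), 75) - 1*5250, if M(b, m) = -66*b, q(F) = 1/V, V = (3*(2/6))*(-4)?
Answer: -10467/2 ≈ -5233.5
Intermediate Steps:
V = -4 (V = (3*(2*(⅙)))*(-4) = (3*(⅓))*(-4) = 1*(-4) = -4)
q(F) = -¼ (q(F) = 1/(-4) = -¼)
M(q(9), 75) - 1*5250 = -66*(-¼) - 1*5250 = 33/2 - 5250 = -10467/2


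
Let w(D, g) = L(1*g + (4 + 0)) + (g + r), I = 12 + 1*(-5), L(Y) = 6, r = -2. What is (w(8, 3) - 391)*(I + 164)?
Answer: -65664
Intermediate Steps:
I = 7 (I = 12 - 5 = 7)
w(D, g) = 4 + g (w(D, g) = 6 + (g - 2) = 6 + (-2 + g) = 4 + g)
(w(8, 3) - 391)*(I + 164) = ((4 + 3) - 391)*(7 + 164) = (7 - 391)*171 = -384*171 = -65664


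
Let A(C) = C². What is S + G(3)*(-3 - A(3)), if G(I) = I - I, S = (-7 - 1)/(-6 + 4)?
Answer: 4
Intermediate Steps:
S = 4 (S = -8/(-2) = -8*(-½) = 4)
G(I) = 0
S + G(3)*(-3 - A(3)) = 4 + 0*(-3 - 1*3²) = 4 + 0*(-3 - 1*9) = 4 + 0*(-3 - 9) = 4 + 0*(-12) = 4 + 0 = 4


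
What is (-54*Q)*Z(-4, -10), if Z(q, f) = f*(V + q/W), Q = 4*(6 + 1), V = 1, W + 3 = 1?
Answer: 45360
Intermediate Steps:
W = -2 (W = -3 + 1 = -2)
Q = 28 (Q = 4*7 = 28)
Z(q, f) = f*(1 - q/2) (Z(q, f) = f*(1 + q/(-2)) = f*(1 + q*(-½)) = f*(1 - q/2))
(-54*Q)*Z(-4, -10) = (-54*28)*((½)*(-10)*(2 - 1*(-4))) = -756*(-10)*(2 + 4) = -756*(-10)*6 = -1512*(-30) = 45360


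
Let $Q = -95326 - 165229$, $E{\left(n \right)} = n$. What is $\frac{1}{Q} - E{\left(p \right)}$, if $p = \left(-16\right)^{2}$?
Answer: $- \frac{66702081}{260555} \approx -256.0$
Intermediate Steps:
$p = 256$
$Q = -260555$
$\frac{1}{Q} - E{\left(p \right)} = \frac{1}{-260555} - 256 = - \frac{1}{260555} - 256 = - \frac{66702081}{260555}$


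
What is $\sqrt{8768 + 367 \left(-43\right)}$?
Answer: $i \sqrt{7013} \approx 83.744 i$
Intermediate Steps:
$\sqrt{8768 + 367 \left(-43\right)} = \sqrt{8768 - 15781} = \sqrt{-7013} = i \sqrt{7013}$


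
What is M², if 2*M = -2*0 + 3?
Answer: 9/4 ≈ 2.2500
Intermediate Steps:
M = 3/2 (M = (-2*0 + 3)/2 = (0 + 3)/2 = (½)*3 = 3/2 ≈ 1.5000)
M² = (3/2)² = 9/4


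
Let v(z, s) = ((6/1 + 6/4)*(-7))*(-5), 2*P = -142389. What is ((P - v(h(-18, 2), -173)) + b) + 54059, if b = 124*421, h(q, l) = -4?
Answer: 34806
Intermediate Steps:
P = -142389/2 (P = (½)*(-142389) = -142389/2 ≈ -71195.)
b = 52204
v(z, s) = 525/2 (v(z, s) = ((6*1 + 6*(¼))*(-7))*(-5) = ((6 + 3/2)*(-7))*(-5) = ((15/2)*(-7))*(-5) = -105/2*(-5) = 525/2)
((P - v(h(-18, 2), -173)) + b) + 54059 = ((-142389/2 - 1*525/2) + 52204) + 54059 = ((-142389/2 - 525/2) + 52204) + 54059 = (-71457 + 52204) + 54059 = -19253 + 54059 = 34806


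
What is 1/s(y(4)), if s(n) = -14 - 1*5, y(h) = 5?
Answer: -1/19 ≈ -0.052632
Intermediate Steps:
s(n) = -19 (s(n) = -14 - 5 = -19)
1/s(y(4)) = 1/(-19) = -1/19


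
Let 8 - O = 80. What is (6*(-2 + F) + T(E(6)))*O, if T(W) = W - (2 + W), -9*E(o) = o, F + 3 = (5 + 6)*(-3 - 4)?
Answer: 35568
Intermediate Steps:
F = -80 (F = -3 + (5 + 6)*(-3 - 4) = -3 + 11*(-7) = -3 - 77 = -80)
O = -72 (O = 8 - 1*80 = 8 - 80 = -72)
E(o) = -o/9
T(W) = -2 (T(W) = W + (-2 - W) = -2)
(6*(-2 + F) + T(E(6)))*O = (6*(-2 - 80) - 2)*(-72) = (6*(-82) - 2)*(-72) = (-492 - 2)*(-72) = -494*(-72) = 35568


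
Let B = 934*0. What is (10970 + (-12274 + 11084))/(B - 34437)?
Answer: -3260/11479 ≈ -0.28400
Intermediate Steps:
B = 0
(10970 + (-12274 + 11084))/(B - 34437) = (10970 + (-12274 + 11084))/(0 - 34437) = (10970 - 1190)/(-34437) = 9780*(-1/34437) = -3260/11479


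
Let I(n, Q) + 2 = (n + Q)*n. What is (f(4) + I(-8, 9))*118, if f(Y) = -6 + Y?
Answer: -1416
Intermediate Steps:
I(n, Q) = -2 + n*(Q + n) (I(n, Q) = -2 + (n + Q)*n = -2 + (Q + n)*n = -2 + n*(Q + n))
(f(4) + I(-8, 9))*118 = ((-6 + 4) + (-2 + (-8)² + 9*(-8)))*118 = (-2 + (-2 + 64 - 72))*118 = (-2 - 10)*118 = -12*118 = -1416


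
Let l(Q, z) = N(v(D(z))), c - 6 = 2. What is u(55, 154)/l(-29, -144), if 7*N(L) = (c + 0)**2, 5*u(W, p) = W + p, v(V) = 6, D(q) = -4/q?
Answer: 1463/320 ≈ 4.5719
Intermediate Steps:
c = 8 (c = 6 + 2 = 8)
u(W, p) = W/5 + p/5 (u(W, p) = (W + p)/5 = W/5 + p/5)
N(L) = 64/7 (N(L) = (8 + 0)**2/7 = (1/7)*8**2 = (1/7)*64 = 64/7)
l(Q, z) = 64/7
u(55, 154)/l(-29, -144) = ((1/5)*55 + (1/5)*154)/(64/7) = (11 + 154/5)*(7/64) = (209/5)*(7/64) = 1463/320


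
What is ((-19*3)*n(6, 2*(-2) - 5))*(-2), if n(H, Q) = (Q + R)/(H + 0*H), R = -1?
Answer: -190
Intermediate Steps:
n(H, Q) = (-1 + Q)/H (n(H, Q) = (Q - 1)/(H + 0*H) = (-1 + Q)/(H + 0) = (-1 + Q)/H)
((-19*3)*n(6, 2*(-2) - 5))*(-2) = ((-19*3)*((-1 + (2*(-2) - 5))/6))*(-2) = -19*(-1 + (-4 - 5))/2*(-2) = -19*(-1 - 9)/2*(-2) = -19*(-10)/2*(-2) = -57*(-5/3)*(-2) = 95*(-2) = -190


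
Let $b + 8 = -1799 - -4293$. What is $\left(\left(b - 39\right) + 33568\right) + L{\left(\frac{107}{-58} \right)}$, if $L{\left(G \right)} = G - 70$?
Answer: $\frac{2084703}{58} \approx 35943.0$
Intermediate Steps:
$L{\left(G \right)} = -70 + G$
$b = 2486$ ($b = -8 - -2494 = -8 + \left(-1799 + 4293\right) = -8 + 2494 = 2486$)
$\left(\left(b - 39\right) + 33568\right) + L{\left(\frac{107}{-58} \right)} = \left(\left(2486 - 39\right) + 33568\right) - \left(70 - \frac{107}{-58}\right) = \left(\left(2486 - 39\right) + 33568\right) + \left(-70 + 107 \left(- \frac{1}{58}\right)\right) = \left(2447 + 33568\right) - \frac{4167}{58} = 36015 - \frac{4167}{58} = \frac{2084703}{58}$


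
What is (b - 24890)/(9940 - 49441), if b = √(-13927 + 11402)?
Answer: 1310/2079 - 5*I*√101/39501 ≈ 0.63011 - 0.0012721*I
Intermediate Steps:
b = 5*I*√101 (b = √(-2525) = 5*I*√101 ≈ 50.249*I)
(b - 24890)/(9940 - 49441) = (5*I*√101 - 24890)/(9940 - 49441) = (-24890 + 5*I*√101)/(-39501) = (-24890 + 5*I*√101)*(-1/39501) = 1310/2079 - 5*I*√101/39501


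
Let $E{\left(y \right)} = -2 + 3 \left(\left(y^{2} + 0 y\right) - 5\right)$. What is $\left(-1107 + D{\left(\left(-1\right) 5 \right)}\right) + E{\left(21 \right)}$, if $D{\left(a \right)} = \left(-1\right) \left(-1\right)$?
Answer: $200$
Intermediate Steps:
$D{\left(a \right)} = 1$
$E{\left(y \right)} = -17 + 3 y^{2}$ ($E{\left(y \right)} = -2 + 3 \left(\left(y^{2} + 0\right) - 5\right) = -2 + 3 \left(y^{2} - 5\right) = -2 + 3 \left(-5 + y^{2}\right) = -2 + \left(-15 + 3 y^{2}\right) = -17 + 3 y^{2}$)
$\left(-1107 + D{\left(\left(-1\right) 5 \right)}\right) + E{\left(21 \right)} = \left(-1107 + 1\right) - \left(17 - 3 \cdot 21^{2}\right) = -1106 + \left(-17 + 3 \cdot 441\right) = -1106 + \left(-17 + 1323\right) = -1106 + 1306 = 200$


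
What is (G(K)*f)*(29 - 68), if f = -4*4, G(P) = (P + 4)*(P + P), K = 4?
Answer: 39936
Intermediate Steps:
G(P) = 2*P*(4 + P) (G(P) = (4 + P)*(2*P) = 2*P*(4 + P))
f = -16
(G(K)*f)*(29 - 68) = ((2*4*(4 + 4))*(-16))*(29 - 68) = ((2*4*8)*(-16))*(-39) = (64*(-16))*(-39) = -1024*(-39) = 39936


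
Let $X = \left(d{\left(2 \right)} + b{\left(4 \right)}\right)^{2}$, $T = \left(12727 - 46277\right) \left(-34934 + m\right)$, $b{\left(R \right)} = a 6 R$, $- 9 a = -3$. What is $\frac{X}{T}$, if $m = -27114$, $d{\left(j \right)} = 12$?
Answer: $\frac{1}{5204276} \approx 1.9215 \cdot 10^{-7}$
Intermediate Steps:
$a = \frac{1}{3}$ ($a = \left(- \frac{1}{9}\right) \left(-3\right) = \frac{1}{3} \approx 0.33333$)
$b{\left(R \right)} = 2 R$ ($b{\left(R \right)} = \frac{1}{3} \cdot 6 R = 2 R$)
$T = 2081710400$ ($T = \left(12727 - 46277\right) \left(-34934 - 27114\right) = \left(-33550\right) \left(-62048\right) = 2081710400$)
$X = 400$ ($X = \left(12 + 2 \cdot 4\right)^{2} = \left(12 + 8\right)^{2} = 20^{2} = 400$)
$\frac{X}{T} = \frac{400}{2081710400} = 400 \cdot \frac{1}{2081710400} = \frac{1}{5204276}$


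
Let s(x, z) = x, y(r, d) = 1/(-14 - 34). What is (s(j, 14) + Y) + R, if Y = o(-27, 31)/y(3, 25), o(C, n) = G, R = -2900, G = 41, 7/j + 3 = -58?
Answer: -296955/61 ≈ -4868.1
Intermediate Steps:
j = -7/61 (j = 7/(-3 - 58) = 7/(-61) = 7*(-1/61) = -7/61 ≈ -0.11475)
y(r, d) = -1/48 (y(r, d) = 1/(-48) = -1/48)
o(C, n) = 41
Y = -1968 (Y = 41/(-1/48) = 41*(-48) = -1968)
(s(j, 14) + Y) + R = (-7/61 - 1968) - 2900 = -120055/61 - 2900 = -296955/61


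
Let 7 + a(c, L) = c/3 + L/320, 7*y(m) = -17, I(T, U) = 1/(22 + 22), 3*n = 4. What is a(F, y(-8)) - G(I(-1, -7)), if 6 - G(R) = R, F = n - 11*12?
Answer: -12538403/221760 ≈ -56.540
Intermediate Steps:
n = 4/3 (n = (1/3)*4 = 4/3 ≈ 1.3333)
I(T, U) = 1/44
y(m) = -17/7 (y(m) = (1/7)*(-17) = -17/7)
F = -392/3 (F = 4/3 - 11*12 = 4/3 - 132 = -392/3 ≈ -130.67)
G(R) = 6 - R
a(c, L) = -7 + c/3 + L/320 (a(c, L) = -7 + (c/3 + L/320) = -7 + c/3 + L/320)
a(F, y(-8)) - G(I(-1, -7)) = (-7 + (1/3)*(-392/3) + (1/320)*(-17/7)) - (6 - 1*1/44) = (-7 - 392/9 - 17/2240) - (6 - 1/44) = -1019353/20160 - 1*263/44 = -1019353/20160 - 263/44 = -12538403/221760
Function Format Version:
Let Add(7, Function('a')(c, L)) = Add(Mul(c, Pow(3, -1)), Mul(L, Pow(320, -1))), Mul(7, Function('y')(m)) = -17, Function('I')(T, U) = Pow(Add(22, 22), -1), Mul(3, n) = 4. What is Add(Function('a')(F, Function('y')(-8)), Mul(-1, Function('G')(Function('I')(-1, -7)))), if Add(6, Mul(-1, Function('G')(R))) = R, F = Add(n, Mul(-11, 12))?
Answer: Rational(-12538403, 221760) ≈ -56.540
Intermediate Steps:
n = Rational(4, 3) (n = Mul(Rational(1, 3), 4) = Rational(4, 3) ≈ 1.3333)
Function('I')(T, U) = Rational(1, 44) (Function('I')(T, U) = Pow(44, -1) = Rational(1, 44))
Function('y')(m) = Rational(-17, 7) (Function('y')(m) = Mul(Rational(1, 7), -17) = Rational(-17, 7))
F = Rational(-392, 3) (F = Add(Rational(4, 3), Mul(-11, 12)) = Add(Rational(4, 3), -132) = Rational(-392, 3) ≈ -130.67)
Function('G')(R) = Add(6, Mul(-1, R))
Function('a')(c, L) = Add(-7, Mul(Rational(1, 3), c), Mul(Rational(1, 320), L)) (Function('a')(c, L) = Add(-7, Add(Mul(c, Pow(3, -1)), Mul(L, Pow(320, -1)))) = Add(-7, Add(Mul(c, Rational(1, 3)), Mul(L, Rational(1, 320)))) = Add(-7, Add(Mul(Rational(1, 3), c), Mul(Rational(1, 320), L))) = Add(-7, Mul(Rational(1, 3), c), Mul(Rational(1, 320), L)))
Add(Function('a')(F, Function('y')(-8)), Mul(-1, Function('G')(Function('I')(-1, -7)))) = Add(Add(-7, Mul(Rational(1, 3), Rational(-392, 3)), Mul(Rational(1, 320), Rational(-17, 7))), Mul(-1, Add(6, Mul(-1, Rational(1, 44))))) = Add(Add(-7, Rational(-392, 9), Rational(-17, 2240)), Mul(-1, Add(6, Rational(-1, 44)))) = Add(Rational(-1019353, 20160), Mul(-1, Rational(263, 44))) = Add(Rational(-1019353, 20160), Rational(-263, 44)) = Rational(-12538403, 221760)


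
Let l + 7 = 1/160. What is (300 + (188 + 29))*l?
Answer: -578523/160 ≈ -3615.8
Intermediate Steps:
l = -1119/160 (l = -7 + 1/160 = -1119/160 ≈ -6.9938)
(300 + (188 + 29))*l = (300 + (188 + 29))*(-1119/160) = (300 + 217)*(-1119/160) = 517*(-1119/160) = -578523/160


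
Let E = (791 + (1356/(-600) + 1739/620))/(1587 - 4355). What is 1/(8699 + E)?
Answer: 8580800/74641925411 ≈ 0.00011496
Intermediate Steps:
E = -2453789/8580800 (E = (791 + (1356*(-1/600) + 1739*(1/620)))/(-2768) = (791 + (-113/50 + 1739/620))*(-1/2768) = (791 + 1689/3100)*(-1/2768) = (2453789/3100)*(-1/2768) = -2453789/8580800 ≈ -0.28596)
1/(8699 + E) = 1/(8699 - 2453789/8580800) = 1/(74641925411/8580800) = 8580800/74641925411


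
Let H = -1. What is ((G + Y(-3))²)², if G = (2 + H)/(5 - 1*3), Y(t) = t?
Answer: 625/16 ≈ 39.063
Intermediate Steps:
G = ½ (G = (2 - 1)/(5 - 1*3) = 1/(5 - 3) = 1/2 = 1*(½) = ½ ≈ 0.50000)
((G + Y(-3))²)² = ((½ - 3)²)² = ((-5/2)²)² = (25/4)² = 625/16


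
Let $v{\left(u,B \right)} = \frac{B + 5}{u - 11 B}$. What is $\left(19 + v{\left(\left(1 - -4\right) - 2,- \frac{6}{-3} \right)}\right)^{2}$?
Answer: $\frac{125316}{361} \approx 347.14$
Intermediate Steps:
$v{\left(u,B \right)} = \frac{5 + B}{u - 11 B}$
$\left(19 + v{\left(\left(1 - -4\right) - 2,- \frac{6}{-3} \right)}\right)^{2} = \left(19 + \frac{5 - \frac{6}{-3}}{\left(\left(1 - -4\right) - 2\right) - 11 \left(- \frac{6}{-3}\right)}\right)^{2} = \left(19 + \frac{5 - -2}{\left(\left(1 + 4\right) - 2\right) - 11 \left(\left(-6\right) \left(- \frac{1}{3}\right)\right)}\right)^{2} = \left(19 + \frac{5 + 2}{\left(5 - 2\right) - 22}\right)^{2} = \left(19 + \frac{1}{3 - 22} \cdot 7\right)^{2} = \left(19 + \frac{1}{-19} \cdot 7\right)^{2} = \left(19 - \frac{7}{19}\right)^{2} = \left(\frac{354}{19}\right)^{2} = \frac{125316}{361}$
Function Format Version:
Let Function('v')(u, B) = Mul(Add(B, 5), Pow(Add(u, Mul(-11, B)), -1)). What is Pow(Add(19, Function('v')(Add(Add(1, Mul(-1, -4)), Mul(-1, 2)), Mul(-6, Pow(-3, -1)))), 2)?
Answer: Rational(125316, 361) ≈ 347.14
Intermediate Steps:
Function('v')(u, B) = Mul(Pow(Add(u, Mul(-11, B)), -1), Add(5, B)) (Function('v')(u, B) = Mul(Add(5, B), Pow(Add(u, Mul(-11, B)), -1)) = Mul(Pow(Add(u, Mul(-11, B)), -1), Add(5, B)))
Pow(Add(19, Function('v')(Add(Add(1, Mul(-1, -4)), Mul(-1, 2)), Mul(-6, Pow(-3, -1)))), 2) = Pow(Add(19, Mul(Pow(Add(Add(Add(1, Mul(-1, -4)), Mul(-1, 2)), Mul(-11, Mul(-6, Pow(-3, -1)))), -1), Add(5, Mul(-6, Pow(-3, -1))))), 2) = Pow(Add(19, Mul(Pow(Add(Add(Add(1, 4), -2), Mul(-11, Mul(-6, Rational(-1, 3)))), -1), Add(5, Mul(-6, Rational(-1, 3))))), 2) = Pow(Add(19, Mul(Pow(Add(Add(5, -2), Mul(-11, 2)), -1), Add(5, 2))), 2) = Pow(Add(19, Mul(Pow(Add(3, -22), -1), 7)), 2) = Pow(Add(19, Mul(Pow(-19, -1), 7)), 2) = Pow(Add(19, Mul(Rational(-1, 19), 7)), 2) = Pow(Add(19, Rational(-7, 19)), 2) = Pow(Rational(354, 19), 2) = Rational(125316, 361)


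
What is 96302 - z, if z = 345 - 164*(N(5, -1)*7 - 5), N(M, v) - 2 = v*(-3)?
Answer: 100877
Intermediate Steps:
N(M, v) = 2 - 3*v (N(M, v) = 2 + v*(-3) = 2 - 3*v)
z = -4575 (z = 345 - 164*((2 - 3*(-1))*7 - 5) = 345 - 164*((2 + 3)*7 - 5) = 345 - 164*(5*7 - 5) = 345 - 164*(35 - 5) = 345 - 164*30 = 345 - 4920 = -4575)
96302 - z = 96302 - 1*(-4575) = 96302 + 4575 = 100877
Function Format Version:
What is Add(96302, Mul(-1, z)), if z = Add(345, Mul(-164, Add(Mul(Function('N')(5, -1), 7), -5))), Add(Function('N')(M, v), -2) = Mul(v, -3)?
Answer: 100877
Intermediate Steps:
Function('N')(M, v) = Add(2, Mul(-3, v)) (Function('N')(M, v) = Add(2, Mul(v, -3)) = Add(2, Mul(-3, v)))
z = -4575 (z = Add(345, Mul(-164, Add(Mul(Add(2, Mul(-3, -1)), 7), -5))) = Add(345, Mul(-164, Add(Mul(Add(2, 3), 7), -5))) = Add(345, Mul(-164, Add(Mul(5, 7), -5))) = Add(345, Mul(-164, Add(35, -5))) = Add(345, Mul(-164, 30)) = Add(345, -4920) = -4575)
Add(96302, Mul(-1, z)) = Add(96302, Mul(-1, -4575)) = Add(96302, 4575) = 100877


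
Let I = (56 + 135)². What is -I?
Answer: -36481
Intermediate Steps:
I = 36481 (I = 191² = 36481)
-I = -1*36481 = -36481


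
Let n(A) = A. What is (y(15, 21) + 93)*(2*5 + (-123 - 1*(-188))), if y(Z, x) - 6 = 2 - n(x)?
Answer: 6000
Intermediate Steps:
y(Z, x) = 8 - x (y(Z, x) = 6 + (2 - x) = 8 - x)
(y(15, 21) + 93)*(2*5 + (-123 - 1*(-188))) = ((8 - 1*21) + 93)*(2*5 + (-123 - 1*(-188))) = ((8 - 21) + 93)*(10 + (-123 + 188)) = (-13 + 93)*(10 + 65) = 80*75 = 6000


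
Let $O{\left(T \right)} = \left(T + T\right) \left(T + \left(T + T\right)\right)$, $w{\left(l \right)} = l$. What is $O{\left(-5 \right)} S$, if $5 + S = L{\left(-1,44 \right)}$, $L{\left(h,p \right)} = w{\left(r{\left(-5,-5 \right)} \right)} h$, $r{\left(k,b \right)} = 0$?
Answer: $-750$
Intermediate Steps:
$O{\left(T \right)} = 6 T^{2}$ ($O{\left(T \right)} = 2 T \left(T + 2 T\right) = 2 T 3 T = 6 T^{2}$)
$L{\left(h,p \right)} = 0$ ($L{\left(h,p \right)} = 0 h = 0$)
$S = -5$ ($S = -5 + 0 = -5$)
$O{\left(-5 \right)} S = 6 \left(-5\right)^{2} \left(-5\right) = 6 \cdot 25 \left(-5\right) = 150 \left(-5\right) = -750$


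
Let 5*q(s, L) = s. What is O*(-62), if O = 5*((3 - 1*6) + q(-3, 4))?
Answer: 1116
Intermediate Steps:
q(s, L) = s/5
O = -18 (O = 5*((3 - 1*6) + (⅕)*(-3)) = 5*((3 - 6) - ⅗) = 5*(-3 - ⅗) = 5*(-18/5) = -18)
O*(-62) = -18*(-62) = 1116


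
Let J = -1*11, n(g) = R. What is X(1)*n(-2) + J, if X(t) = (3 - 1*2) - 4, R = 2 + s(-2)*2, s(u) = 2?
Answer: -29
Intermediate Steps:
R = 6 (R = 2 + 2*2 = 2 + 4 = 6)
n(g) = 6
X(t) = -3 (X(t) = (3 - 2) - 4 = 1 - 4 = -3)
J = -11
X(1)*n(-2) + J = -3*6 - 11 = -18 - 11 = -29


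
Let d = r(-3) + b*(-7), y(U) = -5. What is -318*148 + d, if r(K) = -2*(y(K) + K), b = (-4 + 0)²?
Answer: -47160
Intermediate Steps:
b = 16 (b = (-4)² = 16)
r(K) = 10 - 2*K (r(K) = -2*(-5 + K) = 10 - 2*K)
d = -96 (d = (10 - 2*(-3)) + 16*(-7) = (10 + 6) - 112 = 16 - 112 = -96)
-318*148 + d = -318*148 - 96 = -47064 - 96 = -47160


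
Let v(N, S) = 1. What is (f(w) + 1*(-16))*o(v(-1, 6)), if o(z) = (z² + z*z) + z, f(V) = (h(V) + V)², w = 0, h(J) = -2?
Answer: -36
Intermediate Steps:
f(V) = (-2 + V)²
o(z) = z + 2*z² (o(z) = (z² + z²) + z = 2*z² + z = z + 2*z²)
(f(w) + 1*(-16))*o(v(-1, 6)) = ((-2 + 0)² + 1*(-16))*(1*(1 + 2*1)) = ((-2)² - 16)*(1*(1 + 2)) = (4 - 16)*(1*3) = -12*3 = -36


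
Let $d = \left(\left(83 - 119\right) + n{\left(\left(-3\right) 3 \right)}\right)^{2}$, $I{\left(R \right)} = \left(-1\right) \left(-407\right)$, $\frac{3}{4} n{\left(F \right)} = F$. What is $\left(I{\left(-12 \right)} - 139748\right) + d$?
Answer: $-137037$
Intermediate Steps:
$n{\left(F \right)} = \frac{4 F}{3}$
$I{\left(R \right)} = 407$
$d = 2304$ ($d = \left(\left(83 - 119\right) + \frac{4 \left(\left(-3\right) 3\right)}{3}\right)^{2} = \left(\left(83 - 119\right) + \frac{4}{3} \left(-9\right)\right)^{2} = \left(-36 - 12\right)^{2} = \left(-48\right)^{2} = 2304$)
$\left(I{\left(-12 \right)} - 139748\right) + d = \left(407 - 139748\right) + 2304 = -139341 + 2304 = -137037$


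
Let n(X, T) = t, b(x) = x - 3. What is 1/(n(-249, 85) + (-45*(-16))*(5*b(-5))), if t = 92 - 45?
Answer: -1/28753 ≈ -3.4779e-5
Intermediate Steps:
b(x) = -3 + x
t = 47
n(X, T) = 47
1/(n(-249, 85) + (-45*(-16))*(5*b(-5))) = 1/(47 + (-45*(-16))*(5*(-3 - 5))) = 1/(47 + 720*(5*(-8))) = 1/(47 + 720*(-40)) = 1/(47 - 28800) = 1/(-28753) = -1/28753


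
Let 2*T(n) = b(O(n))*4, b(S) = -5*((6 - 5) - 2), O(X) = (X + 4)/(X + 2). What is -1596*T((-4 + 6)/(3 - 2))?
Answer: -15960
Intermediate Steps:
O(X) = (4 + X)/(2 + X)
b(S) = 5 (b(S) = -5*(1 - 2) = -5*(-1) = 5)
T(n) = 10 (T(n) = (5*4)/2 = (½)*20 = 10)
-1596*T((-4 + 6)/(3 - 2)) = -1596*10 = -15960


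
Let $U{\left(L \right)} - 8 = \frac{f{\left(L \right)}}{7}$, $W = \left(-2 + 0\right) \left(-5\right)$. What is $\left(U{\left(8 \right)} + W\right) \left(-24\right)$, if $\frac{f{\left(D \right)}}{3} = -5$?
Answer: $- \frac{2664}{7} \approx -380.57$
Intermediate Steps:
$f{\left(D \right)} = -15$ ($f{\left(D \right)} = 3 \left(-5\right) = -15$)
$W = 10$ ($W = \left(-2\right) \left(-5\right) = 10$)
$U{\left(L \right)} = \frac{41}{7}$ ($U{\left(L \right)} = 8 - \frac{15}{7} = \frac{41}{7}$)
$\left(U{\left(8 \right)} + W\right) \left(-24\right) = \left(\frac{41}{7} + 10\right) \left(-24\right) = \frac{111}{7} \left(-24\right) = - \frac{2664}{7}$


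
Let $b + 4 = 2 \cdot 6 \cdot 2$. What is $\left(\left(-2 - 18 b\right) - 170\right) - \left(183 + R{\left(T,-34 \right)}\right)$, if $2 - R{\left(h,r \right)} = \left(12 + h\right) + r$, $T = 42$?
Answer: $-697$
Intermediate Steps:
$R{\left(h,r \right)} = -10 - h - r$ ($R{\left(h,r \right)} = 2 - \left(\left(12 + h\right) + r\right) = 2 - \left(12 + h + r\right) = -10 - h - r$)
$b = 20$ ($b = -4 + 2 \cdot 6 \cdot 2 = -4 + 12 \cdot 2 = -4 + 24 = 20$)
$\left(\left(-2 - 18 b\right) - 170\right) - \left(183 + R{\left(T,-34 \right)}\right) = \left(\left(-2 - 360\right) - 170\right) - \left(173 - 42 + 34\right) = \left(\left(-2 - 360\right) - 170\right) - 165 = \left(-362 - 170\right) - 165 = -532 + \left(-183 + 18\right) = -532 - 165 = -697$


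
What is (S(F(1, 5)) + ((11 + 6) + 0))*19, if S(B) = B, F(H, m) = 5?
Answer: 418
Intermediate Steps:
(S(F(1, 5)) + ((11 + 6) + 0))*19 = (5 + ((11 + 6) + 0))*19 = (5 + (17 + 0))*19 = (5 + 17)*19 = 22*19 = 418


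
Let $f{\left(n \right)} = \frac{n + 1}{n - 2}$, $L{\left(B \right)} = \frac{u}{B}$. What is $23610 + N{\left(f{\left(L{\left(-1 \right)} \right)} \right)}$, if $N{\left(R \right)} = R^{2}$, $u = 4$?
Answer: $\frac{94441}{4} \approx 23610.0$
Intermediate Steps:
$L{\left(B \right)} = \frac{4}{B}$
$f{\left(n \right)} = \frac{1 + n}{-2 + n}$
$23610 + N{\left(f{\left(L{\left(-1 \right)} \right)} \right)} = 23610 + \left(\frac{1 + \frac{4}{-1}}{-2 + \frac{4}{-1}}\right)^{2} = 23610 + \left(\frac{1 + 4 \left(-1\right)}{-2 + 4 \left(-1\right)}\right)^{2} = 23610 + \left(\frac{1 - 4}{-2 - 4}\right)^{2} = 23610 + \left(\frac{1}{-6} \left(-3\right)\right)^{2} = 23610 + \left(\left(- \frac{1}{6}\right) \left(-3\right)\right)^{2} = 23610 + \left(\frac{1}{2}\right)^{2} = 23610 + \frac{1}{4} = \frac{94441}{4}$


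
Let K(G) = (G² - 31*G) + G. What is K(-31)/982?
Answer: 1891/982 ≈ 1.9257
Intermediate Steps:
K(G) = G² - 30*G
K(-31)/982 = -31*(-30 - 31)/982 = -31*(-61)*(1/982) = 1891*(1/982) = 1891/982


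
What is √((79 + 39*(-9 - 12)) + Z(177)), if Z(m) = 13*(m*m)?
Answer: √406537 ≈ 637.60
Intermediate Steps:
Z(m) = 13*m²
√((79 + 39*(-9 - 12)) + Z(177)) = √((79 + 39*(-9 - 12)) + 13*177²) = √((79 + 39*(-21)) + 13*31329) = √((79 - 819) + 407277) = √(-740 + 407277) = √406537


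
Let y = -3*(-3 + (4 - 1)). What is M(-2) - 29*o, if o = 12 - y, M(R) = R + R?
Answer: -352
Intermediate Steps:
M(R) = 2*R
y = 0 (y = -3*(-3 + 3) = -3*0 = 0)
o = 12 (o = 12 - 1*0 = 12 + 0 = 12)
M(-2) - 29*o = 2*(-2) - 29*12 = -4 - 348 = -352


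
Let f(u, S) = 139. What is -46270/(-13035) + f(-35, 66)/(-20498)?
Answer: 189326119/53438286 ≈ 3.5429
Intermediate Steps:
-46270/(-13035) + f(-35, 66)/(-20498) = -46270/(-13035) + 139/(-20498) = -46270*(-1/13035) + 139*(-1/20498) = 9254/2607 - 139/20498 = 189326119/53438286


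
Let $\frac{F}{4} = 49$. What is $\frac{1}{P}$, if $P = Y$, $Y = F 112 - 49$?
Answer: $\frac{1}{21903} \approx 4.5656 \cdot 10^{-5}$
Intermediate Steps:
$F = 196$ ($F = 4 \cdot 49 = 196$)
$Y = 21903$ ($Y = 196 \cdot 112 - 49 = 21952 - 49 = 21903$)
$P = 21903$
$\frac{1}{P} = \frac{1}{21903}$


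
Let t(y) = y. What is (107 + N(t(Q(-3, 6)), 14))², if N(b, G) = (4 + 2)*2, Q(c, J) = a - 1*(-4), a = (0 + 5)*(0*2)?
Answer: 14161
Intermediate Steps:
a = 0 (a = 5*0 = 0)
Q(c, J) = 4 (Q(c, J) = 0 - 1*(-4) = 0 + 4 = 4)
N(b, G) = 12 (N(b, G) = 6*2 = 12)
(107 + N(t(Q(-3, 6)), 14))² = (107 + 12)² = 119² = 14161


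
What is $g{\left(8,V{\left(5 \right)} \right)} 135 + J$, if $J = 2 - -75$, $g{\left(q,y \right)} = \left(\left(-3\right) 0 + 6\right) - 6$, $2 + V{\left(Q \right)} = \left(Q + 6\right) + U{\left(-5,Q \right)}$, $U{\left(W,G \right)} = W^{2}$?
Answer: $77$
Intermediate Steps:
$V{\left(Q \right)} = 29 + Q$ ($V{\left(Q \right)} = -2 + \left(\left(Q + 6\right) + \left(-5\right)^{2}\right) = -2 + \left(\left(6 + Q\right) + 25\right) = -2 + \left(31 + Q\right) = 29 + Q$)
$g{\left(q,y \right)} = 0$ ($g{\left(q,y \right)} = \left(0 + 6\right) - 6 = 6 - 6 = 0$)
$J = 77$ ($J = 2 + 75 = 77$)
$g{\left(8,V{\left(5 \right)} \right)} 135 + J = 0 \cdot 135 + 77 = 0 + 77 = 77$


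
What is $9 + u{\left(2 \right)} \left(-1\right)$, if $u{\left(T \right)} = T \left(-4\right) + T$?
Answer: $15$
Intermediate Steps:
$u{\left(T \right)} = - 3 T$ ($u{\left(T \right)} = - 4 T + T = - 3 T$)
$9 + u{\left(2 \right)} \left(-1\right) = 9 + \left(-3\right) 2 \left(-1\right) = 9 - -6 = 9 + 6 = 15$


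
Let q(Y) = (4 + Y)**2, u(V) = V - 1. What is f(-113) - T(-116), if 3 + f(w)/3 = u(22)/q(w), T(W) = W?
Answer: 1271330/11881 ≈ 107.01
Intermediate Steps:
u(V) = -1 + V
f(w) = -9 + 63/(4 + w)**2 (f(w) = -9 + 3*((-1 + 22)/((4 + w)**2)) = -9 + 3*(21/(4 + w)**2) = -9 + 63/(4 + w)**2)
f(-113) - T(-116) = (-9 + 63/(4 - 113)**2) - 1*(-116) = (-9 + 63/(-109)**2) + 116 = (-9 + 63*(1/11881)) + 116 = (-9 + 63/11881) + 116 = -106866/11881 + 116 = 1271330/11881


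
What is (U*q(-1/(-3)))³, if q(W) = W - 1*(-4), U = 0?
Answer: 0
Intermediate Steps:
q(W) = 4 + W (q(W) = W + 4 = 4 + W)
(U*q(-1/(-3)))³ = (0*(4 - 1/(-3)))³ = (0*(4 - 1*(-⅓)))³ = (0*(4 + ⅓))³ = (0*(13/3))³ = 0³ = 0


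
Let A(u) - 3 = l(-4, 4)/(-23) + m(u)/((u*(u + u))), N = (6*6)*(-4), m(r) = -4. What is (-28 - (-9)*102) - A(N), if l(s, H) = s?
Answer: 211476119/238464 ≈ 886.83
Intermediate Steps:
N = -144 (N = 36*(-4) = -144)
A(u) = 73/23 - 2/u**2 (A(u) = 3 + (-4/(-23) - 4*1/(u*(u + u))) = 3 + (-4*(-1/23) - 4*1/(2*u**2)) = 3 + (4/23 - 4*1/(2*u**2)) = 3 + (4/23 - 2/u**2) = 73/23 - 2/u**2)
(-28 - (-9)*102) - A(N) = (-28 - (-9)*102) - (73/23 - 2/(-144)**2) = (-28 - 1*(-918)) - (73/23 - 2*1/20736) = (-28 + 918) - (73/23 - 1/10368) = 890 - 1*756841/238464 = 890 - 756841/238464 = 211476119/238464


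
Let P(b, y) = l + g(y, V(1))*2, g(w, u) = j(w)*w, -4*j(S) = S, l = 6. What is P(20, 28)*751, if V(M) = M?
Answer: -289886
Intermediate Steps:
j(S) = -S/4
g(w, u) = -w**2/4 (g(w, u) = (-w/4)*w = -w**2/4)
P(b, y) = 6 - y**2/2 (P(b, y) = 6 - y**2/4*2 = 6 - y**2/2)
P(20, 28)*751 = (6 - 1/2*28**2)*751 = (6 - 1/2*784)*751 = (6 - 392)*751 = -386*751 = -289886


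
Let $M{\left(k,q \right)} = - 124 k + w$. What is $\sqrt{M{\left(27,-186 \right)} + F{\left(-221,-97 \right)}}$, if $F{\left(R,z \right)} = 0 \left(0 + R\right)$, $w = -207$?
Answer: $3 i \sqrt{395} \approx 59.624 i$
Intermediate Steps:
$M{\left(k,q \right)} = -207 - 124 k$ ($M{\left(k,q \right)} = - 124 k - 207 = -207 - 124 k$)
$F{\left(R,z \right)} = 0$ ($F{\left(R,z \right)} = 0 R = 0$)
$\sqrt{M{\left(27,-186 \right)} + F{\left(-221,-97 \right)}} = \sqrt{\left(-207 - 3348\right) + 0} = \sqrt{-3555 + 0} = \sqrt{-3555} = 3 i \sqrt{395}$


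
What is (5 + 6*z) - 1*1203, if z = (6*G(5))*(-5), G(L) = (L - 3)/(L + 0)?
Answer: -1270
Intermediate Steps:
G(L) = (-3 + L)/L
z = -12 (z = (6*((-3 + 5)/5))*(-5) = (6*((⅕)*2))*(-5) = (6*(⅖))*(-5) = (12/5)*(-5) = -12)
(5 + 6*z) - 1*1203 = (5 + 6*(-12)) - 1*1203 = (5 - 72) - 1203 = -67 - 1203 = -1270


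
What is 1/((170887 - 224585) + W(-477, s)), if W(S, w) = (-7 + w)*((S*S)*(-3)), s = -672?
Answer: 1/463422875 ≈ 2.1579e-9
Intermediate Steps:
W(S, w) = -3*S**2*(-7 + w) (W(S, w) = (-7 + w)*(S**2*(-3)) = (-7 + w)*(-3*S**2) = -3*S**2*(-7 + w))
1/((170887 - 224585) + W(-477, s)) = 1/((170887 - 224585) + 3*(-477)**2*(7 - 1*(-672))) = 1/(-53698 + 3*227529*(7 + 672)) = 1/(-53698 + 3*227529*679) = 1/(-53698 + 463476573) = 1/463422875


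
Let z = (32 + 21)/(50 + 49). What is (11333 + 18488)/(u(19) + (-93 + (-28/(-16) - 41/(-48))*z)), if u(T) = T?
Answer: -141709392/345023 ≈ -410.72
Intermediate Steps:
z = 53/99 ≈ 0.53535
(11333 + 18488)/(u(19) + (-93 + (-28/(-16) - 41/(-48))*z)) = (11333 + 18488)/(19 + (-93 + (-28/(-16) - 41/(-48))*(53/99))) = 29821/(19 + (-93 + (-28*(-1/16) - 41*(-1/48))*(53/99))) = 29821/(19 + (-93 + (7/4 + 41/48)*(53/99))) = 29821/(19 + (-93 + (125/48)*(53/99))) = 29821/(19 + (-93 + 6625/4752)) = 29821/(19 - 435311/4752) = 29821/(-345023/4752) = 29821*(-4752/345023) = -141709392/345023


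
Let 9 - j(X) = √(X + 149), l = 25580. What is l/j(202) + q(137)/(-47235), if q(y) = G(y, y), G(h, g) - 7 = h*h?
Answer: -40294486/47235 - 2558*√39/9 ≈ -2628.0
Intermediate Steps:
G(h, g) = 7 + h² (G(h, g) = 7 + h*h = 7 + h²)
j(X) = 9 - √(149 + X) (j(X) = 9 - √(X + 149) = 9 - √(149 + X))
q(y) = 7 + y²
l/j(202) + q(137)/(-47235) = 25580/(9 - √(149 + 202)) + (7 + 137²)/(-47235) = 25580/(9 - √351) + (7 + 18769)*(-1/47235) = 25580/(9 - 3*√39) + 18776*(-1/47235) = 25580/(9 - 3*√39) - 18776/47235 = -18776/47235 + 25580/(9 - 3*√39)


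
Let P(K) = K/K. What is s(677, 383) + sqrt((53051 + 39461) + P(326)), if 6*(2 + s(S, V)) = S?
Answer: 665/6 + sqrt(92513) ≈ 414.99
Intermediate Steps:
P(K) = 1
s(S, V) = -2 + S/6
s(677, 383) + sqrt((53051 + 39461) + P(326)) = (-2 + (1/6)*677) + sqrt((53051 + 39461) + 1) = (-2 + 677/6) + sqrt(92512 + 1) = 665/6 + sqrt(92513)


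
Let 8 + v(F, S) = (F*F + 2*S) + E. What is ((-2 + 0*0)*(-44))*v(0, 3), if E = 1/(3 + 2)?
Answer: -792/5 ≈ -158.40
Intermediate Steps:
E = 1/5 ≈ 0.20000
v(F, S) = -39/5 + F**2 + 2*S (v(F, S) = -8 + ((F*F + 2*S) + 1/5) = -8 + ((F**2 + 2*S) + 1/5) = -8 + (1/5 + F**2 + 2*S) = -39/5 + F**2 + 2*S)
((-2 + 0*0)*(-44))*v(0, 3) = ((-2 + 0*0)*(-44))*(-39/5 + 0**2 + 2*3) = ((-2 + 0)*(-44))*(-39/5 + 0 + 6) = -2*(-44)*(-9/5) = 88*(-9/5) = -792/5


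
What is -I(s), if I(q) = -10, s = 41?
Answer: 10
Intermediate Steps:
-I(s) = -1*(-10) = 10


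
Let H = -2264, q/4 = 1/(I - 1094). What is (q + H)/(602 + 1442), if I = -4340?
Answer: -3075645/2776774 ≈ -1.1076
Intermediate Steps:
q = -2/2717 (q = 4/(-4340 - 1094) = 4/(-5434) = 4*(-1/5434) = -2/2717 ≈ -0.00073611)
(q + H)/(602 + 1442) = (-2/2717 - 2264)/(602 + 1442) = -6151290/2717/2044 = -6151290/2717*1/2044 = -3075645/2776774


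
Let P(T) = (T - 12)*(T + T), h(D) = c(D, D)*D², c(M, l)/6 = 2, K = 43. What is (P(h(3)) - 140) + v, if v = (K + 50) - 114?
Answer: 20575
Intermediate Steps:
c(M, l) = 12 (c(M, l) = 6*2 = 12)
v = -21 (v = (43 + 50) - 114 = 93 - 114 = -21)
h(D) = 12*D²
P(T) = 2*T*(-12 + T) (P(T) = (-12 + T)*(2*T) = 2*T*(-12 + T))
(P(h(3)) - 140) + v = (2*(12*3²)*(-12 + 12*3²) - 140) - 21 = (2*(12*9)*(-12 + 12*9) - 140) - 21 = (2*108*(-12 + 108) - 140) - 21 = (2*108*96 - 140) - 21 = (20736 - 140) - 21 = 20596 - 21 = 20575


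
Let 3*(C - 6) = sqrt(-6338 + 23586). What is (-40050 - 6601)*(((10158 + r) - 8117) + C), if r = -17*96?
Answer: -19360165 - 1306228*sqrt(22)/3 ≈ -2.1402e+7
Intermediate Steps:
C = 6 + 28*sqrt(22)/3 (C = 6 + sqrt(-6338 + 23586)/3 = 6 + sqrt(17248)/3 = 6 + (28*sqrt(22))/3 = 6 + 28*sqrt(22)/3 ≈ 49.777)
r = -1632
(-40050 - 6601)*(((10158 + r) - 8117) + C) = (-40050 - 6601)*(((10158 - 1632) - 8117) + (6 + 28*sqrt(22)/3)) = -46651*((8526 - 8117) + (6 + 28*sqrt(22)/3)) = -46651*(409 + (6 + 28*sqrt(22)/3)) = -46651*(415 + 28*sqrt(22)/3) = -19360165 - 1306228*sqrt(22)/3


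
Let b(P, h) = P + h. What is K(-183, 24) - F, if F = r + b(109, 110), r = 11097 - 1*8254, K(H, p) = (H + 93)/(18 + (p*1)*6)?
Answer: -27563/9 ≈ -3062.6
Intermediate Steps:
K(H, p) = (93 + H)/(18 + 6*p) (K(H, p) = (93 + H)/(18 + p*6) = (93 + H)/(18 + 6*p))
r = 2843 (r = 11097 - 8254 = 2843)
F = 3062 (F = 2843 + (109 + 110) = 2843 + 219 = 3062)
K(-183, 24) - F = (93 - 183)/(6*(3 + 24)) - 1*3062 = (1/6)*(-90)/27 - 3062 = (1/6)*(1/27)*(-90) - 3062 = -5/9 - 3062 = -27563/9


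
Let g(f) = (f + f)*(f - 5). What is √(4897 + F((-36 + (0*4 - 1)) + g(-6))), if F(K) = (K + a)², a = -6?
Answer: √12818 ≈ 113.22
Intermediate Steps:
g(f) = 2*f*(-5 + f) (g(f) = (2*f)*(-5 + f) = 2*f*(-5 + f))
F(K) = (-6 + K)² (F(K) = (K - 6)² = (-6 + K)²)
√(4897 + F((-36 + (0*4 - 1)) + g(-6))) = √(4897 + (-6 + ((-36 + (0*4 - 1)) + 2*(-6)*(-5 - 6)))²) = √(4897 + (-6 + ((-36 + (0 - 1)) + 2*(-6)*(-11)))²) = √(4897 + (-6 + ((-36 - 1) + 132))²) = √(4897 + (-6 + (-37 + 132))²) = √(4897 + (-6 + 95)²) = √(4897 + 89²) = √(4897 + 7921) = √12818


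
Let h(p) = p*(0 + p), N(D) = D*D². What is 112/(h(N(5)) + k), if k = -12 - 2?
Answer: 112/15611 ≈ 0.0071744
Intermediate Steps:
N(D) = D³
k = -14
h(p) = p² (h(p) = p*p = p²)
112/(h(N(5)) + k) = 112/((5³)² - 14) = 112/(125² - 14) = 112/(15625 - 14) = 112/15611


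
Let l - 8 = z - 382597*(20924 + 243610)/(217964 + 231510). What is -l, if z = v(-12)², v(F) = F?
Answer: 50570797375/224737 ≈ 2.2502e+5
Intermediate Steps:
z = 144 (z = (-12)² = 144)
l = -50570797375/224737 (l = 8 + (144 - 382597*(20924 + 243610)/(217964 + 231510)) = 8 + (144 - 382597/(449474/264534)) = 8 + (144 - 382597/(449474*(1/264534))) = 8 + (144 - 382597/224737/132267) = 8 + (144 - 382597*132267/224737) = 8 + (144 - 50604957399/224737) = 8 - 50572595271/224737 = -50570797375/224737 ≈ -2.2502e+5)
-l = -1*(-50570797375/224737) = 50570797375/224737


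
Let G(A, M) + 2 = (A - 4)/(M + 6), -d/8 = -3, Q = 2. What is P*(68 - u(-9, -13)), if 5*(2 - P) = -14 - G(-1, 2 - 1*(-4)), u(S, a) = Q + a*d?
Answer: 16317/10 ≈ 1631.7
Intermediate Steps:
d = 24 (d = -8*(-3) = 24)
G(A, M) = -2 + (-4 + A)/(6 + M) (G(A, M) = -2 + (A - 4)/(M + 6) = -2 + (-4 + A)/(6 + M))
u(S, a) = 2 + 24*a (u(S, a) = 2 + a*24 = 2 + 24*a)
P = 259/60 (P = 2 - (-14 - (-16 - 1 - 2*(2 - 1*(-4)))/(6 + (2 - 1*(-4))))/5 = 2 - (-14 - (-16 - 1 - 2*(2 + 4))/(6 + (2 + 4)))/5 = 2 - (-14 - (-16 - 1 - 2*6)/(6 + 6))/5 = 2 - (-14 - (-16 - 1 - 12)/12)/5 = 2 - (-14 - (-29)/12)/5 = 2 - (-14 - 1*(-29/12))/5 = 2 - (-14 + 29/12)/5 = 2 - 1/5*(-139/12) = 2 + 139/60 = 259/60 ≈ 4.3167)
P*(68 - u(-9, -13)) = 259*(68 - (2 + 24*(-13)))/60 = 259*(68 - (2 - 312))/60 = 259*(68 - 1*(-310))/60 = 259*(68 + 310)/60 = (259/60)*378 = 16317/10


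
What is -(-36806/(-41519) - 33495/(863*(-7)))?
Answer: -230431993/35830897 ≈ -6.4311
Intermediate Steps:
-(-36806/(-41519) - 33495/(863*(-7))) = -(-36806*(-1/41519) - 33495/(-6041)) = -(36806/41519 - 33495*(-1/6041)) = -(36806/41519 + 4785/863) = -1*230431993/35830897 = -230431993/35830897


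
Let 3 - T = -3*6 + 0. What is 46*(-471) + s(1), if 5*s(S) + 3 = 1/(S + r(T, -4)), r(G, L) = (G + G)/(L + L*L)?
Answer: -194999/9 ≈ -21667.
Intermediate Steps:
T = 21 (T = 3 - (-3*6 + 0) = 3 - (-18 + 0) = 3 - 1*(-18) = 3 + 18 = 21)
r(G, L) = 2*G/(L + L²) (r(G, L) = (2*G)/(L + L²) = 2*G/(L + L²))
s(S) = -⅗ + 1/(5*(7/2 + S)) (s(S) = -⅗ + 1/(5*(S + 2*21/(-4*(1 - 4)))) = -⅗ + 1/(5*(S + 2*21*(-¼)/(-3))) = -⅗ + 1/(5*(S + 2*21*(-¼)*(-⅓))) = -⅗ + 1/(5*(S + 7/2)) = -⅗ + 1/(5*(7/2 + S)))
46*(-471) + s(1) = 46*(-471) + (-19 - 6*1)/(5*(7 + 2*1)) = -21666 + (-19 - 6)/(5*(7 + 2)) = -21666 + (⅕)*(-25)/9 = -21666 + (⅕)*(⅑)*(-25) = -21666 - 5/9 = -194999/9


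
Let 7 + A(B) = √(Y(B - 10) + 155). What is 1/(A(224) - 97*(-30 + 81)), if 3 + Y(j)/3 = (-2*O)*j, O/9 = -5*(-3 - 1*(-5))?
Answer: -2477/12213205 - √115706/24426410 ≈ -0.00021674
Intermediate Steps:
O = -90 (O = 9*(-5*(-3 - 1*(-5))) = 9*(-5*(-3 + 5)) = 9*(-5*2) = 9*(-10) = -90)
Y(j) = -9 + 540*j (Y(j) = -9 + 3*((-2*(-90))*j) = -9 + 3*(180*j) = -9 + 540*j)
A(B) = -7 + √(-5254 + 540*B) (A(B) = -7 + √((-9 + 540*(B - 10)) + 155) = -7 + √((-9 + 540*(-10 + B)) + 155) = -7 + √((-9 + (-5400 + 540*B)) + 155) = -7 + √((-5409 + 540*B) + 155) = -7 + √(-5254 + 540*B))
1/(A(224) - 97*(-30 + 81)) = 1/((-7 + √(-5254 + 540*224)) - 97*(-30 + 81)) = 1/((-7 + √(-5254 + 120960)) - 97*51) = 1/((-7 + √115706) - 4947) = 1/(-4954 + √115706)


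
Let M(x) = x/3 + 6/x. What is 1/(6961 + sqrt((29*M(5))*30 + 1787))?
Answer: 6961/48451240 - sqrt(4281)/48451240 ≈ 0.00014232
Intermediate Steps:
M(x) = 6/x + x/3 (M(x) = x*(1/3) + 6/x = x/3 + 6/x = 6/x + x/3)
1/(6961 + sqrt((29*M(5))*30 + 1787)) = 1/(6961 + sqrt((29*(6/5 + (1/3)*5))*30 + 1787)) = 1/(6961 + sqrt((29*(6*(1/5) + 5/3))*30 + 1787)) = 1/(6961 + sqrt((29*(6/5 + 5/3))*30 + 1787)) = 1/(6961 + sqrt((29*(43/15))*30 + 1787)) = 1/(6961 + sqrt((1247/15)*30 + 1787)) = 1/(6961 + sqrt(2494 + 1787)) = 1/(6961 + sqrt(4281))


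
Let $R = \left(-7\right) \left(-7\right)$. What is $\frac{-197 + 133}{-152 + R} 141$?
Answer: $\frac{9024}{103} \approx 87.612$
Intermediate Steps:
$R = 49$
$\frac{-197 + 133}{-152 + R} 141 = \frac{-197 + 133}{-152 + 49} \cdot 141 = - \frac{64}{-103} \cdot 141 = \left(-64\right) \left(- \frac{1}{103}\right) 141 = \frac{64}{103} \cdot 141 = \frac{9024}{103}$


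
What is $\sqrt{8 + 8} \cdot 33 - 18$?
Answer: $114$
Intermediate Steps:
$\sqrt{8 + 8} \cdot 33 - 18 = \sqrt{16} \cdot 33 - 18 = 4 \cdot 33 - 18 = 132 - 18 = 114$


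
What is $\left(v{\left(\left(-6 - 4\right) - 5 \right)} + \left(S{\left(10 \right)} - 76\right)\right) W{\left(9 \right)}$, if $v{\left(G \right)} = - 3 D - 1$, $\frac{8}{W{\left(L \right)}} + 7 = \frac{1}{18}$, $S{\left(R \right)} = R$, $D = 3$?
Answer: $\frac{10944}{125} \approx 87.552$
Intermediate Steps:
$W{\left(L \right)} = - \frac{144}{125}$ ($W{\left(L \right)} = \frac{8}{-7 + \frac{1}{18}} = \frac{8}{- \frac{125}{18}} = 8 \left(- \frac{18}{125}\right) = - \frac{144}{125}$)
$v{\left(G \right)} = -10$ ($v{\left(G \right)} = \left(-3\right) 3 - 1 = -9 - 1 = -10$)
$\left(v{\left(\left(-6 - 4\right) - 5 \right)} + \left(S{\left(10 \right)} - 76\right)\right) W{\left(9 \right)} = \left(-10 + \left(10 - 76\right)\right) \left(- \frac{144}{125}\right) = \left(-10 - 66\right) \left(- \frac{144}{125}\right) = \left(-76\right) \left(- \frac{144}{125}\right) = \frac{10944}{125}$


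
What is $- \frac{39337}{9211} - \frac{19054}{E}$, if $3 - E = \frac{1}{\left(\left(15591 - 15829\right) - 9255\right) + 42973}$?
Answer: $- \frac{5879905040063}{925143629} \approx -6355.7$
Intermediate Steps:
$E = \frac{100439}{33480}$ ($E = 3 - \frac{1}{\left(\left(15591 - 15829\right) - 9255\right) + 42973} = 3 - \frac{1}{\left(-238 - 9255\right) + 42973} = 3 - \frac{1}{-9493 + 42973} = 3 - \frac{1}{33480} = \frac{100439}{33480} \approx 3.0$)
$- \frac{39337}{9211} - \frac{19054}{E} = - \frac{39337}{9211} - \frac{19054}{\frac{100439}{33480}} = \left(-39337\right) \frac{1}{9211} - \frac{637927920}{100439} = - \frac{39337}{9211} - \frac{637927920}{100439} = - \frac{5879905040063}{925143629}$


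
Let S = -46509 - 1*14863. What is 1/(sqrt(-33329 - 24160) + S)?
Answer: -61372/3766579873 - I*sqrt(57489)/3766579873 ≈ -1.6294e-5 - 6.3657e-8*I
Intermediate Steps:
S = -61372 (S = -46509 - 14863 = -61372)
1/(sqrt(-33329 - 24160) + S) = 1/(sqrt(-33329 - 24160) - 61372) = 1/(sqrt(-57489) - 61372) = 1/(I*sqrt(57489) - 61372) = 1/(-61372 + I*sqrt(57489))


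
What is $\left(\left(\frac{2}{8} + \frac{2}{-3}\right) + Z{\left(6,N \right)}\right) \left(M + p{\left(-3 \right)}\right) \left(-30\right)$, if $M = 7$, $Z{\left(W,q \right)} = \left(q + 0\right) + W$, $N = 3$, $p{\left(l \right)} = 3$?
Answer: $-2575$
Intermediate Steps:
$Z{\left(W,q \right)} = W + q$ ($Z{\left(W,q \right)} = q + W = W + q$)
$\left(\left(\frac{2}{8} + \frac{2}{-3}\right) + Z{\left(6,N \right)}\right) \left(M + p{\left(-3 \right)}\right) \left(-30\right) = \left(\left(\frac{2}{8} + \frac{2}{-3}\right) + \left(6 + 3\right)\right) \left(7 + 3\right) \left(-30\right) = \left(\left(2 \cdot \frac{1}{8} + 2 \left(- \frac{1}{3}\right)\right) + 9\right) 10 \left(-30\right) = \left(\left(\frac{1}{4} - \frac{2}{3}\right) + 9\right) 10 \left(-30\right) = \left(- \frac{5}{12} + 9\right) 10 \left(-30\right) = \frac{103}{12} \cdot 10 \left(-30\right) = \frac{515}{6} \left(-30\right) = -2575$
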